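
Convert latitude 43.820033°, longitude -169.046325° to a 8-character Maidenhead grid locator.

AN53lt46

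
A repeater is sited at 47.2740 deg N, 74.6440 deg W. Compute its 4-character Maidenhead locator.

FN27

Shift to the Maidenhead origin (180°W, 90°S): lon 105.36, lat 137.27.
Field: lon ⌊105.36/20⌋ = 5 → F; lat ⌊137.27/10⌋ = 13 → N.
Square: lon ⌊5.36/2⌋ = 2; lat ⌊7.27/1⌋ = 7.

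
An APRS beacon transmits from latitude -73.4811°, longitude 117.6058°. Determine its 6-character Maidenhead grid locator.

Shift to the Maidenhead origin (180°W, 90°S): lon 297.6058, lat 16.5189.
Field: lon ⌊297.6058/20⌋ = 14 → O; lat ⌊16.5189/10⌋ = 1 → B.
Square: lon ⌊17.6058/2⌋ = 8; lat ⌊6.5189/1⌋ = 6.
Subsquare: lon ⌊1.6058/0.0833333⌋ = 19 → t; lat ⌊0.5189/0.0416667⌋ = 12 → m.

OB86tm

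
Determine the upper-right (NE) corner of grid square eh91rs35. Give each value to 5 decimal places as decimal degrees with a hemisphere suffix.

18.22500° S, 80.55000° W

Field E=4, H=7: +4·20° lon, +7·10° lat → SW at lon -100°, lat -20°.
Square 9, 1: +9·2° lon, +1·1° lat → SW at lon -82°, lat -19°.
Subsquare r=17, s=18: +17·0.0833333° lon, +18·0.0416667° lat → SW at lon -80.5833°, lat -18.25°.
Extended square 3, 5: +3·0.00833333° lon, +5·0.00416667° lat → SW at lon -80.5583°, lat -18.2292°.
Cell spans 0.00833333° lon × 0.00416667° lat. NE corner is SW corner plus one full cell.
latitude 18.22500° S, longitude 80.55000° W.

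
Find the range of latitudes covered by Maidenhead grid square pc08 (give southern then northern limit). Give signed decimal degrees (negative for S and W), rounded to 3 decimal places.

-62.000, -61.000

Field P=15, C=2: +15·20° lon, +2·10° lat → SW at lon 120°, lat -70°.
Square 0, 8: +0·2° lon, +8·1° lat → SW at lon 120°, lat -62°.
Cell spans 2° lon × 1° lat.
south -62.000, north -61.000.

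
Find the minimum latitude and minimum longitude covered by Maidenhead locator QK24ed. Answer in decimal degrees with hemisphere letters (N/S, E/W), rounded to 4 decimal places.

14.1250° N, 144.3333° E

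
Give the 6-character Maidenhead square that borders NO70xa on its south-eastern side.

Longitude subsquare x = 23; +1 → 24, wraps to 0 = a, carry into square.
Longitude square 7; +1 → 8.
Latitude subsquare a = 0; −1 → -1, wraps to 23 = x, carry into square.
Latitude square 0; −1 → -1, wraps to 9, carry into field.
Latitude field O = 14; −1 → 13 = N.

NN89ax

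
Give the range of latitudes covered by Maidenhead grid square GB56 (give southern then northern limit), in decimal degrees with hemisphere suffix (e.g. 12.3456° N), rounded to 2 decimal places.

74.00° S, 73.00° S

Field G=6, B=1: +6·20° lon, +1·10° lat → SW at lon -60°, lat -80°.
Square 5, 6: +5·2° lon, +6·1° lat → SW at lon -50°, lat -74°.
Cell spans 2° lon × 1° lat.
south 74.00° S, north 73.00° S.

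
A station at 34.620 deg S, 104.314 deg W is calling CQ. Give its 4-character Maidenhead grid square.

DF75

Add 180° to longitude and 90° to latitude: 75.69, 55.38.
Field: 75.69/20 → 3 → D, 55.38/10 → 5 → F; chars DF.
Square: 15.69/2 → 7, 5.38/1 → 5; chars 75.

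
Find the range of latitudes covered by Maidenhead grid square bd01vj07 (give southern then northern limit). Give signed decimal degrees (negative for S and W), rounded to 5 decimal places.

Field B=1, D=3: +1·20° lon, +3·10° lat → SW at lon -160°, lat -60°.
Square 0, 1: +0·2° lon, +1·1° lat → SW at lon -160°, lat -59°.
Subsquare v=21, j=9: +21·0.0833333° lon, +9·0.0416667° lat → SW at lon -158.25°, lat -58.625°.
Extended square 0, 7: +0·0.00833333° lon, +7·0.00416667° lat → SW at lon -158.25°, lat -58.5958°.
Cell spans 0.00833333° lon × 0.00416667° lat.
south -58.59583, north -58.59167.

-58.59583, -58.59167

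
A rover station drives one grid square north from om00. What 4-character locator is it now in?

Latitude square 0; +1 → 1.
The longitude characters are unchanged.

OM01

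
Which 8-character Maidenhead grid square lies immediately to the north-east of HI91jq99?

HI91kr00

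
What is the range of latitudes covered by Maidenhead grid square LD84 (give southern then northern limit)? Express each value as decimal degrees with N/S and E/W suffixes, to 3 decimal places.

56.000° S, 55.000° S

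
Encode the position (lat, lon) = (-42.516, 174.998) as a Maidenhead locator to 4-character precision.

RE77

Add 180° to longitude and 90° to latitude: 355.00, 47.48.
Field: lon ⌊355.00/20⌋ = 17 → R; lat ⌊47.48/10⌋ = 4 → E.
Square: lon ⌊15.00/2⌋ = 7; lat ⌊7.48/1⌋ = 7.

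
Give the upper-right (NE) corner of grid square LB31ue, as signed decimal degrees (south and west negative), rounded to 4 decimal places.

-78.7917, 47.7500

Field L=11, B=1: +11·20° lon, +1·10° lat → SW at lon 40°, lat -80°.
Square 3, 1: +3·2° lon, +1·1° lat → SW at lon 46°, lat -79°.
Subsquare u=20, e=4: +20·0.0833333° lon, +4·0.0416667° lat → SW at lon 47.6667°, lat -78.8333°.
Cell spans 0.0833333° lon × 0.0416667° lat. NE corner is SW corner plus one full cell.
latitude -78.7917, longitude 47.7500.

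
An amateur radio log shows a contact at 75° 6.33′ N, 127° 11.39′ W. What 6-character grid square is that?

CQ65jc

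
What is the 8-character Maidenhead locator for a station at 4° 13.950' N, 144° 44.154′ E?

Add 180° to longitude and 90° to latitude: 324.73590, 94.23250.
Field: 324.73590/20 → 16 → Q, 94.23250/10 → 9 → J; chars QJ.
Square: 4.73590/2 → 2, 4.23250/1 → 4; chars 24.
Subsquare: 0.73590/0.0833333 → 8 → i, 0.23250/0.0416667 → 5 → f; chars if.
Extended square: 0.06923/0.00833333 → 8, 0.02417/0.00416667 → 5; chars 85.

QJ24if85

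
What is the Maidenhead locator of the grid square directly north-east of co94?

Longitude square 9; +1 → 10, wraps to 0, carry into field.
Longitude field C = 2; +1 → 3 = D.
Latitude square 4; +1 → 5.

DO05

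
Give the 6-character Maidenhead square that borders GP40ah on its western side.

GP30xh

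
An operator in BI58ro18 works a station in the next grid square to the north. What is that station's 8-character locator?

BI58ro19

Latitude extended square 8; +1 → 9.
The longitude characters are unchanged.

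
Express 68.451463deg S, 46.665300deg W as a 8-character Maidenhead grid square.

Add 180° to longitude and 90° to latitude: 133.33470, 21.54854.
Field (20°×10°, letters A–R): lon ⌊133.33470/20⌋ = 6 → G; lat ⌊21.54854/10⌋ = 2 → C.
Square (2°×1°, digits 0–9): lon ⌊13.33470/2⌋ = 6; lat ⌊1.54854/1⌋ = 1.
Subsquare (5′×2.5′, letters a–x): lon ⌊1.33470/0.0833333⌋ = 16 → q; lat ⌊0.54854/0.0416667⌋ = 13 → n.
Extended square (30″×15″, digits 0–9): lon ⌊0.00137/0.00833333⌋ = 0; lat ⌊0.00687/0.00416667⌋ = 1.

GC61qn01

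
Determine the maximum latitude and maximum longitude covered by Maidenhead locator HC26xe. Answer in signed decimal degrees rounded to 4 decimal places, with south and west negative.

-63.7917, -34.0000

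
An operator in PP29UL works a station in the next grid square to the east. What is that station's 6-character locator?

Longitude subsquare u = 20; +1 → 21 = v.
The latitude characters are unchanged.

PP29vl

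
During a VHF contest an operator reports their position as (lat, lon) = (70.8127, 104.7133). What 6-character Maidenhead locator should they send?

Add 180° to longitude and 90° to latitude: 284.7133, 160.8127.
Field: 284.7133/20 → 14 → O, 160.8127/10 → 16 → Q; chars OQ.
Square: 4.7133/2 → 2, 0.8127/1 → 0; chars 20.
Subsquare: 0.7133/0.0833333 → 8 → i, 0.8127/0.0416667 → 19 → t; chars it.

OQ20it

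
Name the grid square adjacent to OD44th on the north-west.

Longitude subsquare t = 19; −1 → 18 = s.
Latitude subsquare h = 7; +1 → 8 = i.

OD44si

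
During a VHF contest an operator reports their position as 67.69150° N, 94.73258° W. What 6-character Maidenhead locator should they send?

Add 180° to longitude and 90° to latitude: 85.2674, 157.6915.
Field (20°×10°, letters A–R): lon ⌊85.2674/20⌋ = 4 → E; lat ⌊157.6915/10⌋ = 15 → P.
Square (2°×1°, digits 0–9): lon ⌊5.2674/2⌋ = 2; lat ⌊7.6915/1⌋ = 7.
Subsquare (5′×2.5′, letters a–x): lon ⌊1.2674/0.0833333⌋ = 15 → p; lat ⌊0.6915/0.0416667⌋ = 16 → q.

EP27pq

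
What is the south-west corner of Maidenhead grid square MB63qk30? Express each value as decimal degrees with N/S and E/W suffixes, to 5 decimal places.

Field M=12, B=1: +12·20° lon, +1·10° lat → SW at lon 60°, lat -80°.
Square 6, 3: +6·2° lon, +3·1° lat → SW at lon 72°, lat -77°.
Subsquare q=16, k=10: +16·0.0833333° lon, +10·0.0416667° lat → SW at lon 73.3333°, lat -76.5833°.
Extended square 3, 0: +3·0.00833333° lon, +0·0.00416667° lat → SW at lon 73.3583°, lat -76.5833°.
latitude 76.58333° S, longitude 73.35833° E.

76.58333° S, 73.35833° E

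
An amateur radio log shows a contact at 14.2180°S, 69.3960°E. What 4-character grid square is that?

MH45

Shift to the Maidenhead origin (180°W, 90°S): lon 249.40, lat 75.78.
Field (20°×10°, letters A–R): 249.40/20 → 12 → M, 75.78/10 → 7 → H; chars MH.
Square (2°×1°, digits 0–9): 9.40/2 → 4, 5.78/1 → 5; chars 45.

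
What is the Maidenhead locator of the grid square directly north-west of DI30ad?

Longitude subsquare a = 0; −1 → -1, wraps to 23 = x, carry into square.
Longitude square 3; −1 → 2.
Latitude subsquare d = 3; +1 → 4 = e.

DI20xe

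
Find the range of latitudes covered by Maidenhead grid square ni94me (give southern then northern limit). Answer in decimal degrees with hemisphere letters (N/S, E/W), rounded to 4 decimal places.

5.8333° S, 5.7917° S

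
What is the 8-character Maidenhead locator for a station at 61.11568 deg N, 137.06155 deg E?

PP81mc77

Shift to the Maidenhead origin (180°W, 90°S): lon 317.06155, lat 151.11568.
Field (20°×10°, letters A–R): lon ⌊317.06155/20⌋ = 15 → P; lat ⌊151.11568/10⌋ = 15 → P.
Square (2°×1°, digits 0–9): lon ⌊17.06155/2⌋ = 8; lat ⌊1.11568/1⌋ = 1.
Subsquare (5′×2.5′, letters a–x): lon ⌊1.06155/0.0833333⌋ = 12 → m; lat ⌊0.11568/0.0416667⌋ = 2 → c.
Extended square (30″×15″, digits 0–9): lon ⌊0.06155/0.00833333⌋ = 7; lat ⌊0.03235/0.00416667⌋ = 7.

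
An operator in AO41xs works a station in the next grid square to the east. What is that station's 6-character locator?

Longitude subsquare x = 23; +1 → 24, wraps to 0 = a, carry into square.
Longitude square 4; +1 → 5.
The latitude characters are unchanged.

AO51as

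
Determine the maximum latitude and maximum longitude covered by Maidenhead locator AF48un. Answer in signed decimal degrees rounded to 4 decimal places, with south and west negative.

Field A=0, F=5: +0·20° lon, +5·10° lat → SW at lon -180°, lat -40°.
Square 4, 8: +4·2° lon, +8·1° lat → SW at lon -172°, lat -32°.
Subsquare u=20, n=13: +20·0.0833333° lon, +13·0.0416667° lat → SW at lon -170.333°, lat -31.4583°.
Cell spans 0.0833333° lon × 0.0416667° lat. NE corner is SW corner plus one full cell.
latitude -31.4167, longitude -170.2500.

-31.4167, -170.2500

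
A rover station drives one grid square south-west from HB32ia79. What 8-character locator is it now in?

HB32ia68

Longitude extended square 7; −1 → 6.
Latitude extended square 9; −1 → 8.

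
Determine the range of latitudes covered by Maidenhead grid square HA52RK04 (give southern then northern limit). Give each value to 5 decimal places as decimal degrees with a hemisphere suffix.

Field H=7, A=0: +7·20° lon, +0·10° lat → SW at lon -40°, lat -90°.
Square 5, 2: +5·2° lon, +2·1° lat → SW at lon -30°, lat -88°.
Subsquare r=17, k=10: +17·0.0833333° lon, +10·0.0416667° lat → SW at lon -28.5833°, lat -87.5833°.
Extended square 0, 4: +0·0.00833333° lon, +4·0.00416667° lat → SW at lon -28.5833°, lat -87.5667°.
Cell spans 0.00833333° lon × 0.00416667° lat.
south 87.56667° S, north 87.56250° S.

87.56667° S, 87.56250° S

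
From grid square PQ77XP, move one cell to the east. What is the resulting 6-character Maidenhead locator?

Longitude subsquare x = 23; +1 → 24, wraps to 0 = a, carry into square.
Longitude square 7; +1 → 8.
The latitude characters are unchanged.

PQ87ap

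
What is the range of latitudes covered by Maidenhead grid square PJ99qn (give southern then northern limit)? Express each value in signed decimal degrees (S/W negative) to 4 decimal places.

9.5417, 9.5833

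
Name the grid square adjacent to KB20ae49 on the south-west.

Longitude extended square 4; −1 → 3.
Latitude extended square 9; −1 → 8.

KB20ae38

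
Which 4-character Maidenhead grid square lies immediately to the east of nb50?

NB60

Longitude square 5; +1 → 6.
The latitude characters are unchanged.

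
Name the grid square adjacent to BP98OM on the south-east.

BP98pl

Longitude subsquare o = 14; +1 → 15 = p.
Latitude subsquare m = 12; −1 → 11 = l.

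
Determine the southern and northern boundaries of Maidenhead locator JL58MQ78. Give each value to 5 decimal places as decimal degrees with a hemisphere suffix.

28.70000° N, 28.70417° N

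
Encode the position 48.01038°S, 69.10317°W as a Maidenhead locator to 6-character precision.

Offset from 180°W / 90°S: lon 110.8968°, lat 41.9896°.
Field: lon ⌊110.8968/20⌋ = 5 → F; lat ⌊41.9896/10⌋ = 4 → E.
Square: lon ⌊10.8968/2⌋ = 5; lat ⌊1.9896/1⌋ = 1.
Subsquare: lon ⌊0.8968/0.0833333⌋ = 10 → k; lat ⌊0.9896/0.0416667⌋ = 23 → x.

FE51kx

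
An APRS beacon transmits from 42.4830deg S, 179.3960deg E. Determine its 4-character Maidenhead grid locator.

RE97

Shift to the Maidenhead origin (180°W, 90°S): lon 359.40, lat 47.52.
Field (20°×10°, letters A–R): 359.40/20 → 17 → R, 47.52/10 → 4 → E; chars RE.
Square (2°×1°, digits 0–9): 19.40/2 → 9, 7.52/1 → 7; chars 97.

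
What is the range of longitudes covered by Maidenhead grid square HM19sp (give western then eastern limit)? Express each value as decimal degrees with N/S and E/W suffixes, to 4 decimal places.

36.5000° W, 36.4167° W

Field H=7, M=12: +7·20° lon, +12·10° lat → SW at lon -40°, lat 30°.
Square 1, 9: +1·2° lon, +9·1° lat → SW at lon -38°, lat 39°.
Subsquare s=18, p=15: +18·0.0833333° lon, +15·0.0416667° lat → SW at lon -36.5°, lat 39.625°.
Cell spans 0.0833333° lon × 0.0416667° lat.
west 36.5000° W, east 36.4167° W.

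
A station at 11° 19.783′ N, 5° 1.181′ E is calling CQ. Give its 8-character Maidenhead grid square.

Shift to the Maidenhead origin (180°W, 90°S): lon 185.01968, lat 101.32972.
Field: lon ⌊185.01968/20⌋ = 9 → J; lat ⌊101.32972/10⌋ = 10 → K.
Square: lon ⌊5.01968/2⌋ = 2; lat ⌊1.32972/1⌋ = 1.
Subsquare: lon ⌊1.01968/0.0833333⌋ = 12 → m; lat ⌊0.32972/0.0416667⌋ = 7 → h.
Extended square: lon ⌊0.01968/0.00833333⌋ = 2; lat ⌊0.03805/0.00416667⌋ = 9.

JK21mh29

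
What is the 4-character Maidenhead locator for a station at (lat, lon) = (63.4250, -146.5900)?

Offset from 180°W / 90°S: lon 33.41°, lat 153.43°.
Field: lon ⌊33.41/20⌋ = 1 → B; lat ⌊153.43/10⌋ = 15 → P.
Square: lon ⌊13.41/2⌋ = 6; lat ⌊3.43/1⌋ = 3.

BP63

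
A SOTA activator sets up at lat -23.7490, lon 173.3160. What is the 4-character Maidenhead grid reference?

RG66

Offset from 180°W / 90°S: lon 353.32°, lat 66.25°.
Field (20°×10°, letters A–R): 353.32/20 → 17 → R, 66.25/10 → 6 → G; chars RG.
Square (2°×1°, digits 0–9): 13.32/2 → 6, 6.25/1 → 6; chars 66.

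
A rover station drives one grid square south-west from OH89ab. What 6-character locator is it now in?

OH79xa

Longitude subsquare a = 0; −1 → -1, wraps to 23 = x, carry into square.
Longitude square 8; −1 → 7.
Latitude subsquare b = 1; −1 → 0 = a.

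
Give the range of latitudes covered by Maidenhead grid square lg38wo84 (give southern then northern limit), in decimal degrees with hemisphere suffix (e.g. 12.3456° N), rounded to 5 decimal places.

Field L=11, G=6: +11·20° lon, +6·10° lat → SW at lon 40°, lat -30°.
Square 3, 8: +3·2° lon, +8·1° lat → SW at lon 46°, lat -22°.
Subsquare w=22, o=14: +22·0.0833333° lon, +14·0.0416667° lat → SW at lon 47.8333°, lat -21.4167°.
Extended square 8, 4: +8·0.00833333° lon, +4·0.00416667° lat → SW at lon 47.9°, lat -21.4°.
Cell spans 0.00833333° lon × 0.00416667° lat.
south 21.40000° S, north 21.39583° S.

21.40000° S, 21.39583° S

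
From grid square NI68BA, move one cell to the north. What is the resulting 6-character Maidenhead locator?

NI68bb

Latitude subsquare a = 0; +1 → 1 = b.
The longitude characters are unchanged.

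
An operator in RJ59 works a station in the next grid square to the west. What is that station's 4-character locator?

RJ49

Longitude square 5; −1 → 4.
The latitude characters are unchanged.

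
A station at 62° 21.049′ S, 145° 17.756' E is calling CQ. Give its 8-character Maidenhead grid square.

QC27pp55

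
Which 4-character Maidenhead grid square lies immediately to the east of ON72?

ON82

Longitude square 7; +1 → 8.
The latitude characters are unchanged.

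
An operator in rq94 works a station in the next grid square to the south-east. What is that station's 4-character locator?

AQ03

Longitude square 9; +1 → 10, wraps to 0, carry into field.
Longitude field R = 17; +1 → 18, wraps to 0 = A, wrapping around the antimeridian.
Latitude square 4; −1 → 3.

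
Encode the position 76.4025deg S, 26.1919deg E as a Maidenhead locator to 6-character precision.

Add 180° to longitude and 90° to latitude: 206.1919, 13.5975.
Field (20°×10°, letters A–R): 206.1919/20 → 10 → K, 13.5975/10 → 1 → B; chars KB.
Square (2°×1°, digits 0–9): 6.1919/2 → 3, 3.5975/1 → 3; chars 33.
Subsquare (5′×2.5′, letters a–x): 0.1919/0.0833333 → 2 → c, 0.5975/0.0416667 → 14 → o; chars co.

KB33co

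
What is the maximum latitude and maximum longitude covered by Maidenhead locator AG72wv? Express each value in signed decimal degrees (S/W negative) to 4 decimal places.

-27.0833, -164.0833

Field A=0, G=6: +0·20° lon, +6·10° lat → SW at lon -180°, lat -30°.
Square 7, 2: +7·2° lon, +2·1° lat → SW at lon -166°, lat -28°.
Subsquare w=22, v=21: +22·0.0833333° lon, +21·0.0416667° lat → SW at lon -164.167°, lat -27.125°.
Cell spans 0.0833333° lon × 0.0416667° lat. NE corner is SW corner plus one full cell.
latitude -27.0833, longitude -164.0833.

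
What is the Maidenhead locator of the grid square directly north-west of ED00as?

Longitude subsquare a = 0; −1 → -1, wraps to 23 = x, carry into square.
Longitude square 0; −1 → -1, wraps to 9, carry into field.
Longitude field E = 4; −1 → 3 = D.
Latitude subsquare s = 18; +1 → 19 = t.

DD90xt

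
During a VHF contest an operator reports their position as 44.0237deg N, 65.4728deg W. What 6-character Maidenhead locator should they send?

FN74ga

Offset from 180°W / 90°S: lon 114.5272°, lat 134.0237°.
Field: 114.5272/20 → 5 → F, 134.0237/10 → 13 → N; chars FN.
Square: 14.5272/2 → 7, 4.0237/1 → 4; chars 74.
Subsquare: 0.5272/0.0833333 → 6 → g, 0.0237/0.0416667 → 0 → a; chars ga.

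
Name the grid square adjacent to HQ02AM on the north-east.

Longitude subsquare a = 0; +1 → 1 = b.
Latitude subsquare m = 12; +1 → 13 = n.

HQ02bn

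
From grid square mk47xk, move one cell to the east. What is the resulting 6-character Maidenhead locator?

MK57ak

Longitude subsquare x = 23; +1 → 24, wraps to 0 = a, carry into square.
Longitude square 4; +1 → 5.
The latitude characters are unchanged.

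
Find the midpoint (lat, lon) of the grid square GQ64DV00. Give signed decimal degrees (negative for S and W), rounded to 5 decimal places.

74.87708, -47.74583

Field G=6, Q=16: +6·20° lon, +16·10° lat → SW at lon -60°, lat 70°.
Square 6, 4: +6·2° lon, +4·1° lat → SW at lon -48°, lat 74°.
Subsquare d=3, v=21: +3·0.0833333° lon, +21·0.0416667° lat → SW at lon -47.75°, lat 74.875°.
Extended square 0, 0: +0·0.00833333° lon, +0·0.00416667° lat → SW at lon -47.75°, lat 74.875°.
Cell spans 0.00833333° lon × 0.00416667° lat. Centre is SW corner plus half of each.
latitude 74.87708, longitude -47.74583.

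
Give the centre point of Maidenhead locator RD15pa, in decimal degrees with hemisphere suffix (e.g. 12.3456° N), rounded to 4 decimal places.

Field R=17, D=3: +17·20° lon, +3·10° lat → SW at lon 160°, lat -60°.
Square 1, 5: +1·2° lon, +5·1° lat → SW at lon 162°, lat -55°.
Subsquare p=15, a=0: +15·0.0833333° lon, +0·0.0416667° lat → SW at lon 163.25°, lat -55°.
Cell spans 0.0833333° lon × 0.0416667° lat. Centre is SW corner plus half of each.
latitude 54.9792° S, longitude 163.2917° E.

54.9792° S, 163.2917° E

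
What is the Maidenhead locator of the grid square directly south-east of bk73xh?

Longitude subsquare x = 23; +1 → 24, wraps to 0 = a, carry into square.
Longitude square 7; +1 → 8.
Latitude subsquare h = 7; −1 → 6 = g.

BK83ag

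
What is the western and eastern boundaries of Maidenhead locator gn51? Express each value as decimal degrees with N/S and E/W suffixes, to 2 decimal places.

50.00° W, 48.00° W

Field G=6, N=13: +6·20° lon, +13·10° lat → SW at lon -60°, lat 40°.
Square 5, 1: +5·2° lon, +1·1° lat → SW at lon -50°, lat 41°.
Cell spans 2° lon × 1° lat.
west 50.00° W, east 48.00° W.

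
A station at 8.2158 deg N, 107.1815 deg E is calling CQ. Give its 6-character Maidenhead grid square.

OJ38of

Offset from 180°W / 90°S: lon 287.1815°, lat 98.2158°.
Field: lon ⌊287.1815/20⌋ = 14 → O; lat ⌊98.2158/10⌋ = 9 → J.
Square: lon ⌊7.1815/2⌋ = 3; lat ⌊8.2158/1⌋ = 8.
Subsquare: lon ⌊1.1815/0.0833333⌋ = 14 → o; lat ⌊0.2158/0.0416667⌋ = 5 → f.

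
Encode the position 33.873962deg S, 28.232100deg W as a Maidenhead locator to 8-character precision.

HF56vd20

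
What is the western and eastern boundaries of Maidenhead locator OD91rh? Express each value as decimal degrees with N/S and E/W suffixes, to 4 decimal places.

119.4167° E, 119.5000° E

Field O=14, D=3: +14·20° lon, +3·10° lat → SW at lon 100°, lat -60°.
Square 9, 1: +9·2° lon, +1·1° lat → SW at lon 118°, lat -59°.
Subsquare r=17, h=7: +17·0.0833333° lon, +7·0.0416667° lat → SW at lon 119.417°, lat -58.7083°.
Cell spans 0.0833333° lon × 0.0416667° lat.
west 119.4167° E, east 119.5000° E.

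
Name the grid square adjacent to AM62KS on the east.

AM62ls

Longitude subsquare k = 10; +1 → 11 = l.
The latitude characters are unchanged.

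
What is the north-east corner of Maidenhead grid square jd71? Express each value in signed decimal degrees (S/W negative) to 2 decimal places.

-58.00, 16.00

Field J=9, D=3: +9·20° lon, +3·10° lat → SW at lon 0°, lat -60°.
Square 7, 1: +7·2° lon, +1·1° lat → SW at lon 14°, lat -59°.
Cell spans 2° lon × 1° lat. NE corner is SW corner plus one full cell.
latitude -58.00, longitude 16.00.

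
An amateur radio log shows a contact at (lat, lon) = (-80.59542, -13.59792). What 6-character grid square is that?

IA39ej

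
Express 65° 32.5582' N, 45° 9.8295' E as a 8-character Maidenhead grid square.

LP25nn90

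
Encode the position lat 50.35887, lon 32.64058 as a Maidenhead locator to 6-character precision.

Add 180° to longitude and 90° to latitude: 212.6406, 140.3589.
Field (20°×10°, letters A–R): lon ⌊212.6406/20⌋ = 10 → K; lat ⌊140.3589/10⌋ = 14 → O.
Square (2°×1°, digits 0–9): lon ⌊12.6406/2⌋ = 6; lat ⌊0.3589/1⌋ = 0.
Subsquare (5′×2.5′, letters a–x): lon ⌊0.6406/0.0833333⌋ = 7 → h; lat ⌊0.3589/0.0416667⌋ = 8 → i.

KO60hi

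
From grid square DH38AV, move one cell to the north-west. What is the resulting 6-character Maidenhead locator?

Longitude subsquare a = 0; −1 → -1, wraps to 23 = x, carry into square.
Longitude square 3; −1 → 2.
Latitude subsquare v = 21; +1 → 22 = w.

DH28xw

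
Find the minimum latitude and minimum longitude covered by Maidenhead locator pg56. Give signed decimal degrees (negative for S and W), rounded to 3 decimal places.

-24.000, 130.000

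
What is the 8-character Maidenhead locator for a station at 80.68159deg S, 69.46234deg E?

MA49rh56

Offset from 180°W / 90°S: lon 249.46234°, lat 9.31841°.
Field: lon ⌊249.46234/20⌋ = 12 → M; lat ⌊9.31841/10⌋ = 0 → A.
Square: lon ⌊9.46234/2⌋ = 4; lat ⌊9.31841/1⌋ = 9.
Subsquare: lon ⌊1.46234/0.0833333⌋ = 17 → r; lat ⌊0.31841/0.0416667⌋ = 7 → h.
Extended square: lon ⌊0.04567/0.00833333⌋ = 5; lat ⌊0.02674/0.00416667⌋ = 6.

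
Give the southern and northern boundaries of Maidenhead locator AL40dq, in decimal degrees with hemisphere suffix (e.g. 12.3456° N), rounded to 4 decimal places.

Field A=0, L=11: +0·20° lon, +11·10° lat → SW at lon -180°, lat 20°.
Square 4, 0: +4·2° lon, +0·1° lat → SW at lon -172°, lat 20°.
Subsquare d=3, q=16: +3·0.0833333° lon, +16·0.0416667° lat → SW at lon -171.75°, lat 20.6667°.
Cell spans 0.0833333° lon × 0.0416667° lat.
south 20.6667° N, north 20.7083° N.

20.6667° N, 20.7083° N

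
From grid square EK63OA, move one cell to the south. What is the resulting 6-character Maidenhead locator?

EK62ox

Latitude subsquare a = 0; −1 → -1, wraps to 23 = x, carry into square.
Latitude square 3; −1 → 2.
The longitude characters are unchanged.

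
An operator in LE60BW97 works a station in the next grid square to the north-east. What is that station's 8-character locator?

Longitude extended square 9; +1 → 10, wraps to 0, carry into subsquare.
Longitude subsquare b = 1; +1 → 2 = c.
Latitude extended square 7; +1 → 8.

LE60cw08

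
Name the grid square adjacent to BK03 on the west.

Longitude square 0; −1 → -1, wraps to 9, carry into field.
Longitude field B = 1; −1 → 0 = A.
The latitude characters are unchanged.

AK93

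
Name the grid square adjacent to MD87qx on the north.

Latitude subsquare x = 23; +1 → 24, wraps to 0 = a, carry into square.
Latitude square 7; +1 → 8.
The longitude characters are unchanged.

MD88qa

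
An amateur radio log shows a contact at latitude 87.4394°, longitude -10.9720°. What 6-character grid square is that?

IR47mk

Offset from 180°W / 90°S: lon 169.0280°, lat 177.4394°.
Field: 169.0280/20 → 8 → I, 177.4394/10 → 17 → R; chars IR.
Square: 9.0280/2 → 4, 7.4394/1 → 7; chars 47.
Subsquare: 1.0280/0.0833333 → 12 → m, 0.4394/0.0416667 → 10 → k; chars mk.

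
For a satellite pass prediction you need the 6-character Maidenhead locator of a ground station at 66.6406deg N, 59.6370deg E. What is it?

Add 180° to longitude and 90° to latitude: 239.6370, 156.6406.
Field: 239.6370/20 → 11 → L, 156.6406/10 → 15 → P; chars LP.
Square: 19.6370/2 → 9, 6.6406/1 → 6; chars 96.
Subsquare: 1.6370/0.0833333 → 19 → t, 0.6406/0.0416667 → 15 → p; chars tp.

LP96tp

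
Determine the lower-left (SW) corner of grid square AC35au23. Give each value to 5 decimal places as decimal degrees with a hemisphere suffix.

64.15417° S, 173.98333° W

Field A=0, C=2: +0·20° lon, +2·10° lat → SW at lon -180°, lat -70°.
Square 3, 5: +3·2° lon, +5·1° lat → SW at lon -174°, lat -65°.
Subsquare a=0, u=20: +0·0.0833333° lon, +20·0.0416667° lat → SW at lon -174°, lat -64.1667°.
Extended square 2, 3: +2·0.00833333° lon, +3·0.00416667° lat → SW at lon -173.983°, lat -64.1542°.
latitude 64.15417° S, longitude 173.98333° W.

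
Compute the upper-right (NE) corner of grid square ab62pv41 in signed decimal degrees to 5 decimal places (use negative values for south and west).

-77.11667, -166.70833

Field A=0, B=1: +0·20° lon, +1·10° lat → SW at lon -180°, lat -80°.
Square 6, 2: +6·2° lon, +2·1° lat → SW at lon -168°, lat -78°.
Subsquare p=15, v=21: +15·0.0833333° lon, +21·0.0416667° lat → SW at lon -166.75°, lat -77.125°.
Extended square 4, 1: +4·0.00833333° lon, +1·0.00416667° lat → SW at lon -166.717°, lat -77.1208°.
Cell spans 0.00833333° lon × 0.00416667° lat. NE corner is SW corner plus one full cell.
latitude -77.11667, longitude -166.70833.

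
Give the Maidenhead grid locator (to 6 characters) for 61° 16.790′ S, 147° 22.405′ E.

Offset from 180°W / 90°S: lon 327.3734°, lat 28.7202°.
Field: 327.3734/20 → 16 → Q, 28.7202/10 → 2 → C; chars QC.
Square: 7.3734/2 → 3, 8.7202/1 → 8; chars 38.
Subsquare: 1.3734/0.0833333 → 16 → q, 0.7202/0.0416667 → 17 → r; chars qr.

QC38qr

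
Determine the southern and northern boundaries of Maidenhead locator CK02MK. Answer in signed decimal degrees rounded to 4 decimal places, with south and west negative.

12.4167, 12.4583

Field C=2, K=10: +2·20° lon, +10·10° lat → SW at lon -140°, lat 10°.
Square 0, 2: +0·2° lon, +2·1° lat → SW at lon -140°, lat 12°.
Subsquare m=12, k=10: +12·0.0833333° lon, +10·0.0416667° lat → SW at lon -139°, lat 12.4167°.
Cell spans 0.0833333° lon × 0.0416667° lat.
south 12.4167, north 12.4583.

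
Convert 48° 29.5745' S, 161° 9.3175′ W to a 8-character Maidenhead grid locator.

AE91km11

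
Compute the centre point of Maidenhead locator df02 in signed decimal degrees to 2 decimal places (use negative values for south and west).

-37.50, -119.00

Field D=3, F=5: +3·20° lon, +5·10° lat → SW at lon -120°, lat -40°.
Square 0, 2: +0·2° lon, +2·1° lat → SW at lon -120°, lat -38°.
Cell spans 2° lon × 1° lat. Centre is SW corner plus half of each.
latitude -37.50, longitude -119.00.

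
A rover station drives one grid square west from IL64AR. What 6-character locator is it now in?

Longitude subsquare a = 0; −1 → -1, wraps to 23 = x, carry into square.
Longitude square 6; −1 → 5.
The latitude characters are unchanged.

IL54xr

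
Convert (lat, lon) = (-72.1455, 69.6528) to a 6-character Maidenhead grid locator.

MB47tu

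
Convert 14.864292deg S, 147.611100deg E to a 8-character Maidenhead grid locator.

QH35td32

Shift to the Maidenhead origin (180°W, 90°S): lon 327.61110, lat 75.13571.
Field: 327.61110/20 → 16 → Q, 75.13571/10 → 7 → H; chars QH.
Square: 7.61110/2 → 3, 5.13571/1 → 5; chars 35.
Subsquare: 1.61110/0.0833333 → 19 → t, 0.13571/0.0416667 → 3 → d; chars td.
Extended square: 0.02777/0.00833333 → 3, 0.01071/0.00416667 → 2; chars 32.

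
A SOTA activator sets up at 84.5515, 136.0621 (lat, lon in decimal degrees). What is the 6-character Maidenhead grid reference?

PR84an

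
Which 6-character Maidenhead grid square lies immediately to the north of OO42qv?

Latitude subsquare v = 21; +1 → 22 = w.
The longitude characters are unchanged.

OO42qw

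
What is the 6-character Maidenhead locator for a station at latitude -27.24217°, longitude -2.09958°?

IG82ws

Offset from 180°W / 90°S: lon 177.9004°, lat 62.7578°.
Field: 177.9004/20 → 8 → I, 62.7578/10 → 6 → G; chars IG.
Square: 17.9004/2 → 8, 2.7578/1 → 2; chars 82.
Subsquare: 1.9004/0.0833333 → 22 → w, 0.7578/0.0416667 → 18 → s; chars ws.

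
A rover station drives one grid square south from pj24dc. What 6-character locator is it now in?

PJ24db

Latitude subsquare c = 2; −1 → 1 = b.
The longitude characters are unchanged.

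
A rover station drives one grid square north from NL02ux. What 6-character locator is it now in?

NL03ua

Latitude subsquare x = 23; +1 → 24, wraps to 0 = a, carry into square.
Latitude square 2; +1 → 3.
The longitude characters are unchanged.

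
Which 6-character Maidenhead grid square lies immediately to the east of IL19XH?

IL29ah

Longitude subsquare x = 23; +1 → 24, wraps to 0 = a, carry into square.
Longitude square 1; +1 → 2.
The latitude characters are unchanged.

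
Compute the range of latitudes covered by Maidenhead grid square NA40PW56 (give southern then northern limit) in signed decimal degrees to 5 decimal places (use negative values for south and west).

-89.05833, -89.05417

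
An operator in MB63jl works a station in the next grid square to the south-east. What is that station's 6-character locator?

MB63kk

Longitude subsquare j = 9; +1 → 10 = k.
Latitude subsquare l = 11; −1 → 10 = k.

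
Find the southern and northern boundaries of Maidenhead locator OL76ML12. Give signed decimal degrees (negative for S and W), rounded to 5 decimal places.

26.46667, 26.47083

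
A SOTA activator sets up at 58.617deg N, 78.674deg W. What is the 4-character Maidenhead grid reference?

Offset from 180°W / 90°S: lon 101.33°, lat 148.62°.
Field (20°×10°, letters A–R): 101.33/20 → 5 → F, 148.62/10 → 14 → O; chars FO.
Square (2°×1°, digits 0–9): 1.33/2 → 0, 8.62/1 → 8; chars 08.

FO08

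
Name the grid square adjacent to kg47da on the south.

Latitude subsquare a = 0; −1 → -1, wraps to 23 = x, carry into square.
Latitude square 7; −1 → 6.
The longitude characters are unchanged.

KG46dx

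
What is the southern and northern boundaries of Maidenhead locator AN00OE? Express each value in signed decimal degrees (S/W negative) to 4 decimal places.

40.1667, 40.2083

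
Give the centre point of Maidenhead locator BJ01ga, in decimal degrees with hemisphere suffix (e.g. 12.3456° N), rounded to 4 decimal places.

1.0208° N, 159.4583° W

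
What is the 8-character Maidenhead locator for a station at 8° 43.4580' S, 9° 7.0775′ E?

Offset from 180°W / 90°S: lon 189.11796°, lat 81.27570°.
Field: 189.11796/20 → 9 → J, 81.27570/10 → 8 → I; chars JI.
Square: 9.11796/2 → 4, 1.27570/1 → 1; chars 41.
Subsquare: 1.11796/0.0833333 → 13 → n, 0.27570/0.0416667 → 6 → g; chars ng.
Extended square: 0.03462/0.00833333 → 4, 0.02570/0.00416667 → 6; chars 46.

JI41ng46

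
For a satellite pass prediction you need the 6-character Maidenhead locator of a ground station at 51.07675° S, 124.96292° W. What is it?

Offset from 180°W / 90°S: lon 55.0371°, lat 38.9233°.
Field (20°×10°, letters A–R): 55.0371/20 → 2 → C, 38.9233/10 → 3 → D; chars CD.
Square (2°×1°, digits 0–9): 15.0371/2 → 7, 8.9233/1 → 8; chars 78.
Subsquare (5′×2.5′, letters a–x): 1.0371/0.0833333 → 12 → m, 0.9233/0.0416667 → 22 → w; chars mw.

CD78mw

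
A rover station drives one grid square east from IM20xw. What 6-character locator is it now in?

Longitude subsquare x = 23; +1 → 24, wraps to 0 = a, carry into square.
Longitude square 2; +1 → 3.
The latitude characters are unchanged.

IM30aw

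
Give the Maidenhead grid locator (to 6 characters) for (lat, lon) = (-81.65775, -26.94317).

HA68mi

Add 180° to longitude and 90° to latitude: 153.0568, 8.3423.
Field (20°×10°, letters A–R): 153.0568/20 → 7 → H, 8.3423/10 → 0 → A; chars HA.
Square (2°×1°, digits 0–9): 13.0568/2 → 6, 8.3423/1 → 8; chars 68.
Subsquare (5′×2.5′, letters a–x): 1.0568/0.0833333 → 12 → m, 0.3423/0.0416667 → 8 → i; chars mi.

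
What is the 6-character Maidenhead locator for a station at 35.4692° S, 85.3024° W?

EF74im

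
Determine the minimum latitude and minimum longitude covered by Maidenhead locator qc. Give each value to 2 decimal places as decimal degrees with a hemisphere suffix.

Field Q=16, C=2: +16·20° lon, +2·10° lat → SW at lon 140°, lat -70°.
latitude 70.00° S, longitude 140.00° E.

70.00° S, 140.00° E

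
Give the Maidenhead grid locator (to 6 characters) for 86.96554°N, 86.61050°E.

NR36hx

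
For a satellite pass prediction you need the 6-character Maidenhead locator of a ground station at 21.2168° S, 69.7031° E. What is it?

Shift to the Maidenhead origin (180°W, 90°S): lon 249.7031, lat 68.7832.
Field: 249.7031/20 → 12 → M, 68.7832/10 → 6 → G; chars MG.
Square: 9.7031/2 → 4, 8.7832/1 → 8; chars 48.
Subsquare: 1.7031/0.0833333 → 20 → u, 0.7832/0.0416667 → 18 → s; chars us.

MG48us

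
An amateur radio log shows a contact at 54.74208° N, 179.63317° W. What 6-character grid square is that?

Add 180° to longitude and 90° to latitude: 0.3668, 144.7421.
Field: lon ⌊0.3668/20⌋ = 0 → A; lat ⌊144.7421/10⌋ = 14 → O.
Square: lon ⌊0.3668/2⌋ = 0; lat ⌊4.7421/1⌋ = 4.
Subsquare: lon ⌊0.3668/0.0833333⌋ = 4 → e; lat ⌊0.7421/0.0416667⌋ = 17 → r.

AO04er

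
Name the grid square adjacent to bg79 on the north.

Latitude square 9; +1 → 10, wraps to 0, carry into field.
Latitude field G = 6; +1 → 7 = H.
The longitude characters are unchanged.

BH70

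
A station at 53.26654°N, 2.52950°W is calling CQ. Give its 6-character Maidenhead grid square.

Offset from 180°W / 90°S: lon 177.4705°, lat 143.2665°.
Field: 177.4705/20 → 8 → I, 143.2665/10 → 14 → O; chars IO.
Square: 17.4705/2 → 8, 3.2665/1 → 3; chars 83.
Subsquare: 1.4705/0.0833333 → 17 → r, 0.2665/0.0416667 → 6 → g; chars rg.

IO83rg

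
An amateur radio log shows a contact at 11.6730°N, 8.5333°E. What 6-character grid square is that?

JK41gq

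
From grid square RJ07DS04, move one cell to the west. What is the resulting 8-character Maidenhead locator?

RJ07cs94

Longitude extended square 0; −1 → -1, wraps to 9, carry into subsquare.
Longitude subsquare d = 3; −1 → 2 = c.
The latitude characters are unchanged.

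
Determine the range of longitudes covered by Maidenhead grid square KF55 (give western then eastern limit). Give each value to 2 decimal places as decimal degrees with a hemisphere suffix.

30.00° E, 32.00° E

Field K=10, F=5: +10·20° lon, +5·10° lat → SW at lon 20°, lat -40°.
Square 5, 5: +5·2° lon, +5·1° lat → SW at lon 30°, lat -35°.
Cell spans 2° lon × 1° lat.
west 30.00° E, east 32.00° E.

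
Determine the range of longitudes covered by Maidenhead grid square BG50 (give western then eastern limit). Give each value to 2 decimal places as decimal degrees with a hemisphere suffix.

150.00° W, 148.00° W

Field B=1, G=6: +1·20° lon, +6·10° lat → SW at lon -160°, lat -30°.
Square 5, 0: +5·2° lon, +0·1° lat → SW at lon -150°, lat -30°.
Cell spans 2° lon × 1° lat.
west 150.00° W, east 148.00° W.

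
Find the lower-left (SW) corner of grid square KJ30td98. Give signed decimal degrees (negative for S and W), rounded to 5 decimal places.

0.15833, 27.65833

Field K=10, J=9: +10·20° lon, +9·10° lat → SW at lon 20°, lat 0°.
Square 3, 0: +3·2° lon, +0·1° lat → SW at lon 26°, lat 0°.
Subsquare t=19, d=3: +19·0.0833333° lon, +3·0.0416667° lat → SW at lon 27.5833°, lat 0.125°.
Extended square 9, 8: +9·0.00833333° lon, +8·0.00416667° lat → SW at lon 27.6583°, lat 0.158333°.
latitude 0.15833, longitude 27.65833.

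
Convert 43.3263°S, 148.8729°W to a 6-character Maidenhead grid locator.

BE56nq

Offset from 180°W / 90°S: lon 31.1271°, lat 46.6737°.
Field (20°×10°, letters A–R): 31.1271/20 → 1 → B, 46.6737/10 → 4 → E; chars BE.
Square (2°×1°, digits 0–9): 11.1271/2 → 5, 6.6737/1 → 6; chars 56.
Subsquare (5′×2.5′, letters a–x): 1.1271/0.0833333 → 13 → n, 0.6737/0.0416667 → 16 → q; chars nq.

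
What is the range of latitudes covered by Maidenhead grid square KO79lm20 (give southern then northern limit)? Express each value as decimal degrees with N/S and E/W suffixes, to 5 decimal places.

59.50000° N, 59.50417° N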